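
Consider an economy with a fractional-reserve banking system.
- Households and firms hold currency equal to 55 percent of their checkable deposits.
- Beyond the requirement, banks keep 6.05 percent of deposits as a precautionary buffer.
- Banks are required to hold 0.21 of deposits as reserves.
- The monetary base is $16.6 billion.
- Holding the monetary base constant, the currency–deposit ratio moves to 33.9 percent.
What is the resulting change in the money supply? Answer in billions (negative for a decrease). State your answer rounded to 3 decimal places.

Initially m₁ = (1 + 0.55) / (0.21 + 0.0605 + 0.55) ≈ 1.889092, so M₁ = 1.889092 × 16.6 ≈ 31.3589 billion.
After the change m₂ = (1 + 0.339) / (0.21 + 0.0605 + 0.339) ≈ 2.196883, so M₂ = 2.196883 × 16.6 ≈ 36.4683 billion.
ΔM = M₂ − M₁ = 36.4683 − 31.3589 = 5.1094 billion.

$5.109 billion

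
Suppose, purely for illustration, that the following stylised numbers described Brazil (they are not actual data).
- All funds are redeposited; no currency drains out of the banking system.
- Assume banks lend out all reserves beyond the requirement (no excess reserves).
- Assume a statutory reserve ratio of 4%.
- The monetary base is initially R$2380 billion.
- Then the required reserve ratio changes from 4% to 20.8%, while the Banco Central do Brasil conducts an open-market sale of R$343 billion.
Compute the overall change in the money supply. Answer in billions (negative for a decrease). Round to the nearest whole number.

-49707 billion

Before: m₁ = 1 / (0.04) = 25, MB₁ = 2380, so M₁ = 25 × 2380 = 59500 billion.
After: m₂ = 1 / (0.208) ≈ 4.80769, MB₂ = 2380 − 343 = 2037, so M₂ = 4.80769 × 2037 ≈ 9793.2645 billion.
ΔM = M₂ − M₁ = 9793.2645 − 59500 = -49706.7355 billion.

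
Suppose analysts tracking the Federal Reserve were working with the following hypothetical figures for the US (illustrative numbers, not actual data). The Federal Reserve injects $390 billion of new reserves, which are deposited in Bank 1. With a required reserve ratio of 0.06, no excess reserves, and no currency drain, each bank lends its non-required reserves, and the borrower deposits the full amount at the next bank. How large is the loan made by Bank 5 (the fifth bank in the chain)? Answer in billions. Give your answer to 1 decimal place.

$286.2 billion

Each bank lends a fraction (1 − rr) = 0.9400 of the deposit it receives, so Bank 5 receives 390·0.9400^4 and lends 390·0.9400^5 ≈ 286.2226 billion.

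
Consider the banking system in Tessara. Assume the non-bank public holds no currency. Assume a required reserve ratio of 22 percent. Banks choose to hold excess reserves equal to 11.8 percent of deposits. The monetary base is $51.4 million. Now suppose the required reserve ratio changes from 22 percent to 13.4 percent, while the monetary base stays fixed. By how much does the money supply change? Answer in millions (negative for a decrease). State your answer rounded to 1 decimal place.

$51.9 million

Initially m₁ = 1 / (0.22 + 0.118) ≈ 2.9586, so M₁ = 2.9586 × 51.4 ≈ 152.072 million.
After the change m₂ = 1 / (0.134 + 0.118) ≈ 3.9683, so M₂ = 3.9683 × 51.4 ≈ 203.9706 million.
ΔM = M₂ − M₁ = 203.9706 − 152.072 = 51.8986 million.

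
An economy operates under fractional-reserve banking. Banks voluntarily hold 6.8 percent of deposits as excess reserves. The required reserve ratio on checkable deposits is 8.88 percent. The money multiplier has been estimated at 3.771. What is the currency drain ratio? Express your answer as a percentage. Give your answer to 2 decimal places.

Using m = 3.771. From m = (1 + c)/(c + rr + e), rearranging gives 1 + c = m·(c + rr + e), so c·(1 − m) = m·(rr + e) − 1.
Hence c = [m·(rr + e) − 1]/(1 − m) = [3.771 × (0.0888 + 0.068) − 1] / (1 − 3.771) ≈ 0.147494.

14.75%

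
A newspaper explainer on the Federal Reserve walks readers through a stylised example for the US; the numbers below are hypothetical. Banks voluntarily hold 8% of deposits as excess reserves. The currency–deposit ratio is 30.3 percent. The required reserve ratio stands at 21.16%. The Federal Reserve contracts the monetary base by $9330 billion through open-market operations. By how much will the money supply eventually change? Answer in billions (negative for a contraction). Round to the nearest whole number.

The money multiplier is m = (1 + c) / (rr + e + c) = (1 + 0.303) / (0.2116 + 0.08 + 0.303) ≈ 2.19139.
The sale removes 9330 billion of base, so ΔM = m × ΔMB = 2.19139 × (−9330) = -20445.6687 billion.

-20446 billion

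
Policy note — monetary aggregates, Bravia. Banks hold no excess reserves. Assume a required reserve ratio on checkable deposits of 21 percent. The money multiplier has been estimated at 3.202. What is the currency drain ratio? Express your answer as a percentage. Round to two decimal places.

14.88%

Using m = 3.202. From m = (1 + c)/(c + rr + e), rearranging gives 1 + c = m·(c + rr + e), so c·(1 − m) = m·(rr + e) − 1.
Hence c = [m·(rr + e) − 1]/(1 − m) = [3.202 × (0.21 + 0) − 1] / (1 − 3.202) ≈ 0.148765.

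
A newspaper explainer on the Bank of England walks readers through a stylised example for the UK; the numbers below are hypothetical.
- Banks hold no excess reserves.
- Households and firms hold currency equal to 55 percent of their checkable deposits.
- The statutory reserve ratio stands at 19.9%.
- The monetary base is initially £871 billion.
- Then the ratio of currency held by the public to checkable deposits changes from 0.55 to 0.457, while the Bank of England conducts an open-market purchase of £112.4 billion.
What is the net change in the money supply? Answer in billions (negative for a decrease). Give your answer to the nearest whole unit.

Before: m₁ = (1 + 0.55) / (0.199 + 0.55) ≈ 2.0694, MB₁ = 871, so M₁ = 2.0694 × 871 = 1802.4474 billion.
After: m₂ = (1 + 0.457) / (0.199 + 0.457) ≈ 2.2210, MB₂ = 871 + 112.4 = 983.4, so M₂ = 2.2210 × 983.4 = 2184.1314 billion.
ΔM = M₂ − M₁ = 2184.1314 − 1802.4474 = 381.684 billion.

£382 billion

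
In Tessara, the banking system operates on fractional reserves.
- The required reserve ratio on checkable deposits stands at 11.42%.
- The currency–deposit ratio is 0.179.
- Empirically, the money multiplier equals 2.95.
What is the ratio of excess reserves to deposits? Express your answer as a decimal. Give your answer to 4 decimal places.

Using m = 2.95. Since m = (1 + c)/(c + rr + e), the denominator satisfies c + rr + e = (1 + c)/m = (1 + 0.179) / 2.95 ≈ 0.399661.
With c = 0.179 and rr = 0.1142, the ratio of excess reserves to deposits is 0.399661 − 0.179 − 0.1142 = 0.106461.

0.1065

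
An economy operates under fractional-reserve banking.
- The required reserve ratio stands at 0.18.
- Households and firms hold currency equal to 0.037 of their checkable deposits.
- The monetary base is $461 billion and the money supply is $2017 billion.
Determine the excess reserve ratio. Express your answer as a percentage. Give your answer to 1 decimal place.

2.0%

Using m = M/MB = 2017/461 ≈ 4.375271. Since m = (1 + c)/(c + rr + e), the denominator satisfies c + rr + e = (1 + c)/m = (1 + 0.037) / 4.375271 ≈ 0.237014.
With c = 0.037 and rr = 0.18, the excess reserve ratio is 0.237014 − 0.037 − 0.18 = 0.020014.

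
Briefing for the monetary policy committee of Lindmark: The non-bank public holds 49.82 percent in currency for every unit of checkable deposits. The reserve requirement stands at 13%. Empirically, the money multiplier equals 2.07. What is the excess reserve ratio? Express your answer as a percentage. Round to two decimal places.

Using m = 2.07. Since m = (1 + c)/(c + rr + e), the denominator satisfies c + rr + e = (1 + c)/m = (1 + 0.4982) / 2.07 ≈ 0.723768.
With c = 0.4982 and rr = 0.13, the excess reserve ratio is 0.723768 − 0.4982 − 0.13 = 0.095568.

9.56%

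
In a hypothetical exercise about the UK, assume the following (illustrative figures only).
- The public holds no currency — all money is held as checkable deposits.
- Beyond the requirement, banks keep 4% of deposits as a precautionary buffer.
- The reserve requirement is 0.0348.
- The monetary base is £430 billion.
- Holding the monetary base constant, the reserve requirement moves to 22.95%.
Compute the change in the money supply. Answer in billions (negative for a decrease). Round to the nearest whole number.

-4153 billion

Initially m₁ = 1 / (0.0348 + 0.04) ≈ 13.3690, so M₁ = 13.3690 × 430 = 5748.67 billion.
After the change m₂ = 1 / (0.2295 + 0.04) ≈ 3.7106, so M₂ = 3.7106 × 430 = 1595.558 billion.
ΔM = M₂ − M₁ = 1595.558 − 5748.67 = -4153.112 billion.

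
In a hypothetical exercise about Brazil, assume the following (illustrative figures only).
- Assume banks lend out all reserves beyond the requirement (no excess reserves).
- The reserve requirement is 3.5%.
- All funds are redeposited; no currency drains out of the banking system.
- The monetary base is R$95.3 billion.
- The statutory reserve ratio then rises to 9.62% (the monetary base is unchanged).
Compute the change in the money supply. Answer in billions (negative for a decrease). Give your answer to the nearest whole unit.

-1732 billion

Initially m₁ = 1 / (0.035) ≈ 28.5714, so M₁ = 28.5714 × 95.3 ≈ 2722.8544 billion.
After the change m₂ = 1 / (0.0962) ≈ 10.3950, so M₂ = 10.3950 × 95.3 = 990.6435 billion.
ΔM = M₂ − M₁ = 990.6435 − 2722.8544 = -1732.2109 billion.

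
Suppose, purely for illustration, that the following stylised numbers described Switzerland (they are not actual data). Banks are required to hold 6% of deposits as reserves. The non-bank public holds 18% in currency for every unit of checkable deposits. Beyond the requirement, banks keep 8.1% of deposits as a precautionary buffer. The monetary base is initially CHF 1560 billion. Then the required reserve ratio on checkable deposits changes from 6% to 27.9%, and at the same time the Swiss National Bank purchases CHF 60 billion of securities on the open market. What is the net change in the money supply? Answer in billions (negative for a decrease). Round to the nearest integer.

Before: m₁ = (1 + 0.18) / (0.06 + 0.081 + 0.18) ≈ 3.67601, MB₁ = 1560, so M₁ = 3.67601 × 1560 = 5734.5756 billion.
After: m₂ = (1 + 0.18) / (0.279 + 0.081 + 0.18) ≈ 2.18519, MB₂ = 1560 + 60 = 1620, so M₂ = 2.18519 × 1620 = 3540.0078 billion.
ΔM = M₂ − M₁ = 3540.0078 − 5734.5756 = -2194.5678 billion.

-2195 billion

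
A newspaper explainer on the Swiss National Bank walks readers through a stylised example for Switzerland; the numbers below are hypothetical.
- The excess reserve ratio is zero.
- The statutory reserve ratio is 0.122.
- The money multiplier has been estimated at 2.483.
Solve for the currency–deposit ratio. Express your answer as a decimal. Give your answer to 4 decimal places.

Using m = 2.483. From m = (1 + c)/(c + rr + e), rearranging gives 1 + c = m·(c + rr + e), so c·(1 − m) = m·(rr + e) − 1.
Hence c = [m·(rr + e) − 1]/(1 − m) = [2.483 × (0.122 + 0) − 1] / (1 − 2.483) ≈ 0.470043.

0.4700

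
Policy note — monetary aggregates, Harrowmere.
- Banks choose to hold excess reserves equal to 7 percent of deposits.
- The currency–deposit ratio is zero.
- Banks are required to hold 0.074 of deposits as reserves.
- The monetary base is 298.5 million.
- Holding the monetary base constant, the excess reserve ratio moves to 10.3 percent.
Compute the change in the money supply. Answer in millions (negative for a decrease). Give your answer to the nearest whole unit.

-386 million

Initially m₁ = 1 / (0.074 + 0.07) ≈ 6.9444, so M₁ = 6.9444 × 298.5 = 2072.9034 million.
After the change m₂ = 1 / (0.074 + 0.103) ≈ 5.6497, so M₂ = 5.6497 × 298.5 ≈ 1686.4354 million.
ΔM = M₂ − M₁ = 1686.4354 − 2072.9034 = -386.468 million.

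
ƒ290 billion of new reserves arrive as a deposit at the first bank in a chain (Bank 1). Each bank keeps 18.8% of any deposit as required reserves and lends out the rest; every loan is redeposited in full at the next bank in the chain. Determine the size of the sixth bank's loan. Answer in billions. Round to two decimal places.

Each bank lends a fraction (1 − rr) = 0.8120 of the deposit it receives, so Bank 6 receives 290·0.8120^5 and lends 290·0.8120^6 ≈ 83.1255 billion.

ƒ83.13 billion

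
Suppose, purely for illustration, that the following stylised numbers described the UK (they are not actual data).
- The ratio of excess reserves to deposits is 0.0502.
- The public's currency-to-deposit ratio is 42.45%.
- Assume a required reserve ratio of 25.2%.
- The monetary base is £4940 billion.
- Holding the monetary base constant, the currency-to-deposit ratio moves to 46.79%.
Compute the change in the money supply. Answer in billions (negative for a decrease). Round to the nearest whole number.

-267 billion

Initially m₁ = (1 + 0.4245) / (0.252 + 0.0502 + 0.4245) ≈ 1.96023, so M₁ = 1.96023 × 4940 = 9683.5362 billion.
After the change m₂ = (1 + 0.4679) / (0.252 + 0.0502 + 0.4679) ≈ 1.90612, so M₂ = 1.90612 × 4940 = 9416.2328 billion.
ΔM = M₂ − M₁ = 9416.2328 − 9683.5362 = -267.3034 billion.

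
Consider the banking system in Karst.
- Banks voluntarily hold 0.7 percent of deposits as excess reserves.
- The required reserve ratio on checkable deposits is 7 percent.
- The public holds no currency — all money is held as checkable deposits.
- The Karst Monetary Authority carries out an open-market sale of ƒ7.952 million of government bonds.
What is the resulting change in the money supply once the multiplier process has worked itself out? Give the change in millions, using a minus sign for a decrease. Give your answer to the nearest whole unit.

-103 million

The money multiplier is m = 1 / (rr + e) = 1 / (0.07 + 0.007) ≈ 12.9870.
The sale removes 7.952 million of base, so ΔM = m × ΔMB = 12.9870 × (−7.952) ≈ -103.2726 million.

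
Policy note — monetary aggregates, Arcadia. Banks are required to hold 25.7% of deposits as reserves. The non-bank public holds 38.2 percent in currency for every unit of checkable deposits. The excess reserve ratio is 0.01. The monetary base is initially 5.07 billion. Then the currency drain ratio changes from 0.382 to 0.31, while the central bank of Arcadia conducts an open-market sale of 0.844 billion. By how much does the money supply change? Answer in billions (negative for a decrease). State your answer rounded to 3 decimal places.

Before: m₁ = (1 + 0.382) / (0.257 + 0.01 + 0.382) ≈ 2.12943, MB₁ = 5.07, so M₁ = 2.12943 × 5.07 ≈ 10.7962 billion.
After: m₂ = (1 + 0.31) / (0.257 + 0.01 + 0.31) ≈ 2.27036, MB₂ = 5.07 − 0.844 = 4.226, so M₂ = 2.27036 × 4.226 ≈ 9.5945 billion.
ΔM = M₂ − M₁ = 9.5945 − 10.7962 = -1.2017 billion.

-1.202 billion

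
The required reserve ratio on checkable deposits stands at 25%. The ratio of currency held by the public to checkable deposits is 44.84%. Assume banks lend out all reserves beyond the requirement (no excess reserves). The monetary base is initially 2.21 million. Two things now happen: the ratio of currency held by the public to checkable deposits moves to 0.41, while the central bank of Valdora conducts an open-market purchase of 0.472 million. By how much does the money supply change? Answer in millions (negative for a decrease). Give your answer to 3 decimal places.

Before: m₁ = (1 + 0.4484) / (0.25 + 0.4484) ≈ 2.07388, MB₁ = 2.21, so M₁ = 2.07388 × 2.21 ≈ 4.5833 million.
After: m₂ = (1 + 0.41) / (0.25 + 0.41) ≈ 2.13636, MB₂ = 2.21 + 0.472 = 2.682, so M₂ = 2.13636 × 2.682 ≈ 5.7297 million.
ΔM = M₂ − M₁ = 5.7297 − 4.5833 = 1.1464 million.

1.146 million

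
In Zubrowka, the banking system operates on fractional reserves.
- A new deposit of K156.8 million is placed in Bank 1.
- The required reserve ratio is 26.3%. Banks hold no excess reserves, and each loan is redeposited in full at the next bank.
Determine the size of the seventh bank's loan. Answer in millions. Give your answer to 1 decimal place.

K18.5 million

Each bank lends a fraction (1 − rr) = 0.7370 of the deposit it receives, so Bank 7 receives 156.8·0.7370^6 and lends 156.8·0.7370^7 ≈ 18.5190 million.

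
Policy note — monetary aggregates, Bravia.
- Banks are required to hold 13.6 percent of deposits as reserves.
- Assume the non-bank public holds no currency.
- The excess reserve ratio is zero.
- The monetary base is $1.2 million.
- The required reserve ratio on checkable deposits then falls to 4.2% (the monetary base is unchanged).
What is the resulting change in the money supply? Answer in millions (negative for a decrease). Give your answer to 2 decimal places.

$19.75 million

Initially m₁ = 1 / (0.136) ≈ 7.3529, so M₁ = 7.3529 × 1.2 ≈ 8.8235 million.
After the change m₂ = 1 / (0.042) ≈ 23.8095, so M₂ = 23.8095 × 1.2 = 28.5714 million.
ΔM = M₂ − M₁ = 28.5714 − 8.8235 = 19.7479 million.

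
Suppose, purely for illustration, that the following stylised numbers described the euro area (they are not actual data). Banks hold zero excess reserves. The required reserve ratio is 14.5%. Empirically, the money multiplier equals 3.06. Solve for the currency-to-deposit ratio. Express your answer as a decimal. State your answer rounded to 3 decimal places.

Using m = 3.06. From m = (1 + c)/(c + rr + e), rearranging gives 1 + c = m·(c + rr + e), so c·(1 − m) = m·(rr + e) − 1.
Hence c = [m·(rr + e) − 1]/(1 − m) = [3.06 × (0.145 + 0) − 1] / (1 − 3.06) ≈ 0.270049.

0.270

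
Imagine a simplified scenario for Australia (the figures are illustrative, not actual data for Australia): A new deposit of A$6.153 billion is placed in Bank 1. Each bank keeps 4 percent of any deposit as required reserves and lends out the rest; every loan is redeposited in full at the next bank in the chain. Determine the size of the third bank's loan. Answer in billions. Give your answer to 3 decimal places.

Each bank lends a fraction (1 − rr) = 0.9600 of the deposit it receives, so Bank 3 receives 6.153·0.9600^2 and lends 6.153·0.9600^3 ≈ 5.4438 billion.

A$5.444 billion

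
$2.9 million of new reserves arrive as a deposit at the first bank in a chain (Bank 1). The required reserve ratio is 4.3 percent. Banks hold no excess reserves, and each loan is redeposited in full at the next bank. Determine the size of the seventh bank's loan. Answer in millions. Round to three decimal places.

Each bank lends a fraction (1 − rr) = 0.9570 of the deposit it receives, so Bank 7 receives 2.9·0.9570^6 and lends 2.9·0.9570^7 ≈ 2.1320 million.

$2.132 million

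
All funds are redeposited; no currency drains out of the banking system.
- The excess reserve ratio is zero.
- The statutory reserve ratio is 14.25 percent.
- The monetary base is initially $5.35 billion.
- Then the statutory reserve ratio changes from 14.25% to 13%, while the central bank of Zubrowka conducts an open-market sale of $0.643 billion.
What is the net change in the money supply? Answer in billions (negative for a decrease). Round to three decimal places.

Before: m₁ = 1 / (0.1425) ≈ 7.01754, MB₁ = 5.35, so M₁ = 7.01754 × 5.35 ≈ 37.5438 billion.
After: m₂ = 1 / (0.13) ≈ 7.69231, MB₂ = 5.35 − 0.643 = 4.707, so M₂ = 7.69231 × 4.707 ≈ 36.2077 billion.
ΔM = M₂ − M₁ = 36.2077 − 37.5438 = -1.3361 billion.

-1.336 billion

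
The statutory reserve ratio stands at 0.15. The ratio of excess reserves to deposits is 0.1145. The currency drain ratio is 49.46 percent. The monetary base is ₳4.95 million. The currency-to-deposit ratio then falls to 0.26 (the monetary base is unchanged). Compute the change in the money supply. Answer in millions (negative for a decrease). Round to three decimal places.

Initially m₁ = (1 + 0.4946) / (0.15 + 0.1145 + 0.4946) ≈ 1.96891, so M₁ = 1.96891 × 4.95 ≈ 9.7461 million.
After the change m₂ = (1 + 0.26) / (0.15 + 0.1145 + 0.26) ≈ 2.40229, so M₂ = 2.40229 × 4.95 ≈ 11.8913 million.
ΔM = M₂ − M₁ = 11.8913 − 9.7461 = 2.1452 million.

₳2.145 million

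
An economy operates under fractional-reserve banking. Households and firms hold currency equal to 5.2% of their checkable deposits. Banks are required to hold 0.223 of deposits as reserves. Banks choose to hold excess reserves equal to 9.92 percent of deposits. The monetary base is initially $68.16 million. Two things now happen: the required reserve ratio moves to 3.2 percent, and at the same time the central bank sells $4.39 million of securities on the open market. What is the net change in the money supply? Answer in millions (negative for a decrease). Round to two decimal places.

Before: m₁ = (1 + 0.052) / (0.223 + 0.0992 + 0.052) ≈ 2.81133, MB₁ = 68.16, so M₁ = 2.81133 × 68.16 ≈ 191.6203 million.
After: m₂ = (1 + 0.052) / (0.032 + 0.0992 + 0.052) ≈ 5.74236, MB₂ = 68.16 − 4.39 = 63.77, so M₂ = 5.74236 × 63.77 ≈ 366.1903 million.
ΔM = M₂ − M₁ = 366.1903 − 191.6203 = 174.57 million.

$174.57 million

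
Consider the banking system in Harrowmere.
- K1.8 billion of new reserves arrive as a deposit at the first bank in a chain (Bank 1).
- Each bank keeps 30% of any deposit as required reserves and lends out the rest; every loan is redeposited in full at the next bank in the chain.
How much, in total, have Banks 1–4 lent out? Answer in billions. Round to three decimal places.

K3.192 billion

Bank i lends (1 − rr)^i of the original deposit: Bank 1 lends 1.8·0.7000 = 1.2600, Bank 2 lends 1.8·0.7000² = 0.8820, and so on.
Summing a geometric series: total = 1.8·[0.7000·(1 − 0.7000^4) / (1 − 0.7000)] ≈ 3.1916 billion.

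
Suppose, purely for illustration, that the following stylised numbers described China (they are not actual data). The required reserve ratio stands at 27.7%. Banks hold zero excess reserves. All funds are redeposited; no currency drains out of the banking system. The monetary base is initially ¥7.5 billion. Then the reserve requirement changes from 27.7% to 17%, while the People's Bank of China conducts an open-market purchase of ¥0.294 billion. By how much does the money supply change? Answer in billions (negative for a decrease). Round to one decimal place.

¥18.8 billion

Before: m₁ = 1 / (0.277) ≈ 3.6101, MB₁ = 7.5, so M₁ = 3.6101 × 7.5 ≈ 27.0757 billion.
After: m₂ = 1 / (0.17) ≈ 5.8824, MB₂ = 7.5 + 0.294 = 7.794, so M₂ = 5.8824 × 7.794 ≈ 45.8474 billion.
ΔM = M₂ − M₁ = 45.8474 − 27.0757 = 18.7717 billion.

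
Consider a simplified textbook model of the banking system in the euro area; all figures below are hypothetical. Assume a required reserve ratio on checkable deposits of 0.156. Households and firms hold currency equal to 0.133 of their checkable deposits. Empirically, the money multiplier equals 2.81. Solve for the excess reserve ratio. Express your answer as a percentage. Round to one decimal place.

Using m = 2.81. Since m = (1 + c)/(c + rr + e), the denominator satisfies c + rr + e = (1 + c)/m = (1 + 0.133) / 2.81 ≈ 0.403203.
With c = 0.133 and rr = 0.156, the excess reserve ratio is 0.403203 − 0.133 − 0.156 = 0.114203.

11.4%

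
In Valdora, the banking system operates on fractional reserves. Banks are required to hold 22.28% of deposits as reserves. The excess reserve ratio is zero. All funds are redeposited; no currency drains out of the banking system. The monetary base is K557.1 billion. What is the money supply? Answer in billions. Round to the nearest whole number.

With no currency drain or excess reserves, the money multiplier is m = 1/rr = 1/0.2228 ≈ 4.4883.
Money supply M = m × MB = 4.4883 × 557.1 ≈ 2500.4319 billion.

K2500 billion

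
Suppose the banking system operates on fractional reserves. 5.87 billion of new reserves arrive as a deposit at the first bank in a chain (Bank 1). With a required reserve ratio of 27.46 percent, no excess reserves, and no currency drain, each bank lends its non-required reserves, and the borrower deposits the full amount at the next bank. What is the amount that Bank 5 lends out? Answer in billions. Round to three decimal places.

1.179 billion

Each bank lends a fraction (1 − rr) = 0.7254 of the deposit it receives, so Bank 5 receives 5.87·0.7254^4 and lends 5.87·0.7254^5 ≈ 1.1790 billion.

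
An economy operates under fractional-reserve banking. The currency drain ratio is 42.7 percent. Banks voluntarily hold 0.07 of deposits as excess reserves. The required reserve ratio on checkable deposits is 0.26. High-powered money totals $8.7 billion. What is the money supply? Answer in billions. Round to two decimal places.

$16.40 billion

The money multiplier is m = (1 + c) / (rr + e + c) = (1 + 0.427) / (0.26 + 0.07 + 0.427) ≈ 1.8851.
So M = m × MB = 1.8851 × 8.7 ≈ 16.4004 billion.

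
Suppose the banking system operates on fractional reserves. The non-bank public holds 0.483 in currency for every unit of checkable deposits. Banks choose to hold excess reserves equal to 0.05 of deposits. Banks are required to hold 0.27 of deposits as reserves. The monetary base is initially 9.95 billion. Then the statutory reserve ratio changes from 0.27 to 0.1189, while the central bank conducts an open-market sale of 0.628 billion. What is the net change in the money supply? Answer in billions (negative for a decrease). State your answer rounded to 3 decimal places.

2.831 billion

Before: m₁ = (1 + 0.483) / (0.27 + 0.05 + 0.483) ≈ 1.84682, MB₁ = 9.95, so M₁ = 1.84682 × 9.95 ≈ 18.3759 billion.
After: m₂ = (1 + 0.483) / (0.1189 + 0.05 + 0.483) ≈ 2.27489, MB₂ = 9.95 − 0.628 = 9.322, so M₂ = 2.27489 × 9.322 ≈ 21.2065 billion.
ΔM = M₂ − M₁ = 21.2065 − 18.3759 = 2.8306 billion.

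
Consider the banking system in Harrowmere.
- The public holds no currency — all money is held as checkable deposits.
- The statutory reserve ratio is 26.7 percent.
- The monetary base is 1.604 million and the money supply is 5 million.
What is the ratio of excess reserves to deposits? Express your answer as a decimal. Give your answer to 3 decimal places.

0.054

Using m = M/MB = 5/1.604 ≈ 3.117207. Since m = (1 + c)/(c + rr + e), the denominator satisfies c + rr + e = (1 + c)/m = (1 + 0) / 3.117207 ≈ 0.320800.
With c = 0 and rr = 0.267, the ratio of excess reserves to deposits is 0.320800 − 0 − 0.267 = 0.0538.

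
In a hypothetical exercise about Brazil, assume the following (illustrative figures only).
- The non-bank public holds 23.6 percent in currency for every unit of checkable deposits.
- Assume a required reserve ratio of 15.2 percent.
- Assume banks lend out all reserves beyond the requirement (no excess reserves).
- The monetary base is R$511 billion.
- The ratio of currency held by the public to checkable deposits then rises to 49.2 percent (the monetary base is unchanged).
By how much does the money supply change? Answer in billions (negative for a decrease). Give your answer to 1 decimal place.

Initially m₁ = (1 + 0.236) / (0.152 + 0.236) ≈ 3.18557, so M₁ = 3.18557 × 511 ≈ 1627.8263 billion.
After the change m₂ = (1 + 0.492) / (0.152 + 0.492) ≈ 2.31677, so M₂ = 2.31677 × 511 ≈ 1183.8695 billion.
ΔM = M₂ − M₁ = 1183.8695 − 1627.8263 = -443.9568 billion.

-444.0 billion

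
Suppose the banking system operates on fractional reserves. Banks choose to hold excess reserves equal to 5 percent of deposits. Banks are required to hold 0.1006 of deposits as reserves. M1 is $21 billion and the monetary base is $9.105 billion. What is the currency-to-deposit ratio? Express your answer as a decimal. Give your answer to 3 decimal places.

0.500

Using m = M/MB = 21/9.105 ≈ 2.306425. From m = (1 + c)/(c + rr + e), rearranging gives 1 + c = m·(c + rr + e), so c·(1 − m) = m·(rr + e) − 1.
Hence c = [m·(rr + e) − 1]/(1 − m) = [2.306425 × (0.1006 + 0.05) − 1] / (1 − 2.306425) ≈ 0.499571.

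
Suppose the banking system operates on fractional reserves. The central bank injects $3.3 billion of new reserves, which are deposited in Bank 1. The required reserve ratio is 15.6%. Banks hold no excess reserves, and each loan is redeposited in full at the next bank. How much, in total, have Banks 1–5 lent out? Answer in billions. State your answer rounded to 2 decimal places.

$10.21 billion

Bank i lends (1 − rr)^i of the original deposit: Bank 1 lends 3.3·0.8440 = 2.7852, Bank 2 lends 3.3·0.8440² ≈ 2.3507, and so on.
Summing a geometric series: total = 3.3·[0.8440·(1 − 0.8440^5) / (1 − 0.8440)] ≈ 10.2077 billion.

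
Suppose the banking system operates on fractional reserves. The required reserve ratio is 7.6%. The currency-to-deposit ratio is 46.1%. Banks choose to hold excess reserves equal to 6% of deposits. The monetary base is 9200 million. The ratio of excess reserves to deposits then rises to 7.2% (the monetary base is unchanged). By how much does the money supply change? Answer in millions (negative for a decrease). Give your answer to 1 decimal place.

-443.6 million

Initially m₁ = (1 + 0.461) / (0.076 + 0.06 + 0.461) ≈ 2.447236, so M₁ = 2.447236 × 9200 = 22514.5712 million.
After the change m₂ = (1 + 0.461) / (0.076 + 0.072 + 0.461) ≈ 2.399015, so M₂ = 2.399015 × 9200 = 22070.938 million.
ΔM = M₂ − M₁ = 22070.938 − 22514.5712 = -443.6332 million.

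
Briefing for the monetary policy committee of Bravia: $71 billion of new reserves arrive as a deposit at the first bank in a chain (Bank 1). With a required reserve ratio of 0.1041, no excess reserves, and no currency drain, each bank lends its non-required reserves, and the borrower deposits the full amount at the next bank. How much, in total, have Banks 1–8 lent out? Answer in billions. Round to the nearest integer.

Bank i lends (1 − rr)^i of the original deposit: Bank 1 lends 71·0.8959 = 63.6089, Bank 2 lends 71·0.8959² ≈ 56.9872, and so on.
Summing a geometric series: total = 71·[0.8959·(1 − 0.8959^8) / (1 − 0.8959)] ≈ 357.4399 billion.

$357 billion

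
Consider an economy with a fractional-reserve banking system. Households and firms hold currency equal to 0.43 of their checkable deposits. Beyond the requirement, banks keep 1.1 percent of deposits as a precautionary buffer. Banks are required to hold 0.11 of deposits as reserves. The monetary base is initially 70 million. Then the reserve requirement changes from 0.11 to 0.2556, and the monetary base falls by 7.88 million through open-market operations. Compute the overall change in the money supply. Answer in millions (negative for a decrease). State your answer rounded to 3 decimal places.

Before: m₁ = (1 + 0.43) / (0.11 + 0.011 + 0.43) ≈ 2.595281, MB₁ = 70, so M₁ = 2.595281 × 70 ≈ 181.6697 million.
After: m₂ = (1 + 0.43) / (0.2556 + 0.011 + 0.43) ≈ 2.052828, MB₂ = 70 − 7.88 = 62.12, so M₂ = 2.052828 × 62.12 ≈ 127.5217 million.
ΔM = M₂ − M₁ = 127.5217 − 181.6697 = -54.148 million.

-54.148 million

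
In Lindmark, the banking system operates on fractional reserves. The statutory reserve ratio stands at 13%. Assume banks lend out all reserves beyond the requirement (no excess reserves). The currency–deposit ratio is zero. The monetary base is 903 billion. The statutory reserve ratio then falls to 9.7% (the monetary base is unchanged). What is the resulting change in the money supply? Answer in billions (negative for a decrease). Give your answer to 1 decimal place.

2363.1 billion

Initially m₁ = 1 / (0.13) ≈ 7.69231, so M₁ = 7.69231 × 903 ≈ 6946.1559 billion.
After the change m₂ = 1 / (0.097) ≈ 10.30928, so M₂ = 10.30928 × 903 ≈ 9309.2798 billion.
ΔM = M₂ − M₁ = 9309.2798 − 6946.1559 = 2363.1239 billion.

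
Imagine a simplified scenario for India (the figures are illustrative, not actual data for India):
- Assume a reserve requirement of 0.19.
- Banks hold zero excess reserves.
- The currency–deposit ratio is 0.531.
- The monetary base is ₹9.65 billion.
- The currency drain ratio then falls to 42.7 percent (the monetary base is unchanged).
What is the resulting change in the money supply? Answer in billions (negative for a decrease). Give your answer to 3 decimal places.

Initially m₁ = (1 + 0.531) / (0.19 + 0.531) ≈ 2.12344, so M₁ = 2.12344 × 9.65 ≈ 20.4912 billion.
After the change m₂ = (1 + 0.427) / (0.19 + 0.427) ≈ 2.31280, so M₂ = 2.31280 × 9.65 ≈ 22.3185 billion.
ΔM = M₂ − M₁ = 22.3185 − 20.4912 = 1.8273 billion.

₹1.827 billion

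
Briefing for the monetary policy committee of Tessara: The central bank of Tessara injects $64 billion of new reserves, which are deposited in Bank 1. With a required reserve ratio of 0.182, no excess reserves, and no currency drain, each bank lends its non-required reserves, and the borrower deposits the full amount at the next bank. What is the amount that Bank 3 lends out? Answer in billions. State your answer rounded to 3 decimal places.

$35.030 billion

Each bank lends a fraction (1 − rr) = 0.8180 of the deposit it receives, so Bank 3 receives 64·0.8180^2 and lends 64·0.8180^3 ≈ 35.0300 billion.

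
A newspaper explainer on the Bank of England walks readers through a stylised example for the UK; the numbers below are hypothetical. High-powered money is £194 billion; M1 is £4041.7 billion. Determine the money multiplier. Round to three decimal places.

The money multiplier is m = M / MB = 4041.7 / 194 ≈ 20.83351.

20.834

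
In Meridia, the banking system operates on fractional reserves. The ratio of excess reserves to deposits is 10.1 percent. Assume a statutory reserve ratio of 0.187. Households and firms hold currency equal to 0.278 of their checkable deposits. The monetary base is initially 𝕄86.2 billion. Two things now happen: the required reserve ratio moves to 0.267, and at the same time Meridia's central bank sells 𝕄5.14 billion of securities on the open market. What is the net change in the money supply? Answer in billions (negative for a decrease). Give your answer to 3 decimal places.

-34.272 billion

Before: m₁ = (1 + 0.278) / (0.187 + 0.101 + 0.278) ≈ 2.257951, MB₁ = 86.2, so M₁ = 2.257951 × 86.2 ≈ 194.6354 billion.
After: m₂ = (1 + 0.278) / (0.267 + 0.101 + 0.278) ≈ 1.978328, MB₂ = 86.2 − 5.14 = 81.06, so M₂ = 1.978328 × 81.06 ≈ 160.3633 billion.
ΔM = M₂ − M₁ = 160.3633 − 194.6354 = -34.2721 billion.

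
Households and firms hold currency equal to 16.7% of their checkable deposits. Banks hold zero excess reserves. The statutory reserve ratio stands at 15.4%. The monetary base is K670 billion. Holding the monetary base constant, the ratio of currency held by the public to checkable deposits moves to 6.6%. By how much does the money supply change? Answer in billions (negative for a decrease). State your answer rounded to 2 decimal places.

Initially m₁ = (1 + 0.167) / (0.154 + 0.167) ≈ 3.635514, so M₁ = 3.635514 × 670 ≈ 2435.7944 billion.
After the change m₂ = (1 + 0.066) / (0.154 + 0.066) ≈ 4.845455, so M₂ = 4.845455 × 670 ≈ 3246.4549 billion.
ΔM = M₂ − M₁ = 3246.4549 − 2435.7944 = 810.6605 billion.

K810.66 billion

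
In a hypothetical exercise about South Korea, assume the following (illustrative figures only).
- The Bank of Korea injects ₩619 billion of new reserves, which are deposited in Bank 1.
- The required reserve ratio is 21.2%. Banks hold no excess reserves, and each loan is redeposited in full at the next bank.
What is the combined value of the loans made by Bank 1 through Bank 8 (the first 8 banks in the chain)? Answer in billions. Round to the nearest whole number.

₩1959 billion

Bank i lends (1 − rr)^i of the original deposit: Bank 1 lends 619·0.7880 = 487.7720, Bank 2 lends 619·0.7880² ≈ 384.3643, and so on.
Summing a geometric series: total = 619·[0.7880·(1 − 0.7880^8) / (1 − 0.7880)] ≈ 1958.7604 billion.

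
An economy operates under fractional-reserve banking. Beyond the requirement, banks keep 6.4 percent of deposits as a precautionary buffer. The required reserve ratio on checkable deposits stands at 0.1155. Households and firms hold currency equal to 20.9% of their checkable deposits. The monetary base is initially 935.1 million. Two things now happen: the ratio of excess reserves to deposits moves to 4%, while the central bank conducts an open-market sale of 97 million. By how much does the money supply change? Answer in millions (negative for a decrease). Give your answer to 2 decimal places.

-130.13 million

Before: m₁ = (1 + 0.209) / (0.1155 + 0.064 + 0.209) ≈ 3.111969, MB₁ = 935.1, so M₁ = 3.111969 × 935.1 ≈ 2910.0022 million.
After: m₂ = (1 + 0.209) / (0.1155 + 0.04 + 0.209) ≈ 3.316872, MB₂ = 935.1 − 97 = 838.1, so M₂ = 3.316872 × 838.1 ≈ 2779.8704 million.
ΔM = M₂ − M₁ = 2779.8704 − 2910.0022 = -130.1318 million.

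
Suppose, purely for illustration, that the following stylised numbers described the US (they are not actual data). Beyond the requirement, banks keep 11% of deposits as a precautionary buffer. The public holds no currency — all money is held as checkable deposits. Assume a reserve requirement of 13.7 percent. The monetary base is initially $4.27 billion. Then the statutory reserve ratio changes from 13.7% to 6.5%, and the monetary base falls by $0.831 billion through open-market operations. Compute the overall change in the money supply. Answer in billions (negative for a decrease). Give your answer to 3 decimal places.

Before: m₁ = 1 / (0.137 + 0.11) ≈ 4.04858, MB₁ = 4.27, so M₁ = 4.04858 × 4.27 ≈ 17.2874 billion.
After: m₂ = 1 / (0.065 + 0.11) ≈ 5.71429, MB₂ = 4.27 − 0.831 = 3.439, so M₂ = 5.71429 × 3.439 ≈ 19.6514 billion.
ΔM = M₂ − M₁ = 19.6514 − 17.2874 = 2.364 billion.

$2.364 billion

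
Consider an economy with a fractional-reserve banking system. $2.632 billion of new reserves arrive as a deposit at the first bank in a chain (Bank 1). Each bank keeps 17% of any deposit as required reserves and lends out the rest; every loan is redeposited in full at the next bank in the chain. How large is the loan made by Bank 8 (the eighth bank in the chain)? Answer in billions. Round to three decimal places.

$0.593 billion

Each bank lends a fraction (1 − rr) = 0.8300 of the deposit it receives, so Bank 8 receives 2.632·0.8300^7 and lends 2.632·0.8300^8 ≈ 0.5928 billion.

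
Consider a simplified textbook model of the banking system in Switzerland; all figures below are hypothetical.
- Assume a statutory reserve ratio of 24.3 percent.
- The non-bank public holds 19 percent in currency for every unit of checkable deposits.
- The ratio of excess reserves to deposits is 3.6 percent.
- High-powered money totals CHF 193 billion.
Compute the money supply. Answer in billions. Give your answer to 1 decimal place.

CHF 489.7 billion

The money multiplier is m = (1 + c) / (rr + e + c) = (1 + 0.19) / (0.243 + 0.036 + 0.19) ≈ 2.53731.
So M = m × MB = 2.53731 × 193 ≈ 489.7008 billion.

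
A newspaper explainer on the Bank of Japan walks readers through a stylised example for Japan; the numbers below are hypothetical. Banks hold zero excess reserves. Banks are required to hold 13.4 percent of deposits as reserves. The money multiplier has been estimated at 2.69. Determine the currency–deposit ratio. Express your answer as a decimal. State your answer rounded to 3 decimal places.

Using m = 2.69. From m = (1 + c)/(c + rr + e), rearranging gives 1 + c = m·(c + rr + e), so c·(1 − m) = m·(rr + e) − 1.
Hence c = [m·(rr + e) − 1]/(1 − m) = [2.69 × (0.134 + 0) − 1] / (1 − 2.69) ≈ 0.378426.

0.378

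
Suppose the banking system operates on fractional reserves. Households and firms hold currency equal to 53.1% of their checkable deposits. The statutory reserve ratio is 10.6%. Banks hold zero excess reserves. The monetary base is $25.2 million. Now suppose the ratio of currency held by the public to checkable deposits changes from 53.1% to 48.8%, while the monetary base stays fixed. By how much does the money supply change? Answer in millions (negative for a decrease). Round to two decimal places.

Initially m₁ = (1 + 0.531) / (0.106 + 0.531) ≈ 2.40345, so M₁ = 2.40345 × 25.2 ≈ 60.5669 million.
After the change m₂ = (1 + 0.488) / (0.106 + 0.488) ≈ 2.50505, so M₂ = 2.50505 × 25.2 ≈ 63.1273 million.
ΔM = M₂ − M₁ = 63.1273 − 60.5669 = 2.5604 million.

$2.56 million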